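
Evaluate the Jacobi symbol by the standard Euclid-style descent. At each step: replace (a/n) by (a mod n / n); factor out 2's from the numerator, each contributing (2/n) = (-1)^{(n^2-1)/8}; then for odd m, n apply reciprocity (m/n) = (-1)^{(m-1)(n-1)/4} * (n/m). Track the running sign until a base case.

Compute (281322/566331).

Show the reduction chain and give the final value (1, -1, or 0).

0

factor out 2^1: 281322 = 2^1·140661; with 566331 mod 8 = 3, (2/566331) = -1; sign now -1; continue with (140661/566331)
flip (140661/566331) -> (566331/140661): both odd, 140661 mod 4 = 1, 566331 mod 4 = 3, so the flip contributes +1; sign now -1
(566331/140661): 566331 mod 140661 = 3687, so (566331/140661) = (3687/140661)
flip (3687/140661) -> (140661/3687): both odd, 3687 mod 4 = 3, 140661 mod 4 = 1, so the flip contributes +1; sign now -1
(140661/3687): 140661 mod 3687 = 555, so (140661/3687) = (555/3687)
flip (555/3687) -> (3687/555): both odd, 555 mod 4 = 3, 3687 mod 4 = 3, so the flip contributes -1; sign now +1
(3687/555): 3687 mod 555 = 357, so (3687/555) = (357/555)
flip (357/555) -> (555/357): both odd, 357 mod 4 = 1, 555 mod 4 = 3, so the flip contributes +1; sign now +1
(555/357): 555 mod 357 = 198, so (555/357) = (198/357)
factor out 2^1: 198 = 2^1·99; with 357 mod 8 = 5, (2/357) = -1; sign now -1; continue with (99/357)
flip (99/357) -> (357/99): both odd, 99 mod 4 = 3, 357 mod 4 = 1, so the flip contributes +1; sign now -1
(357/99): 357 mod 99 = 60, so (357/99) = (60/99)
factor out 2^2: 60 = 2^2·15; with 99 mod 8 = 3, (2/99) = -1; sign now -1; continue with (15/99)
flip (15/99) -> (99/15): both odd, 15 mod 4 = 3, 99 mod 4 = 3, so the flip contributes -1; sign now +1
(99/15): 99 mod 15 = 9, so (99/15) = (9/15)
flip (9/15) -> (15/9): both odd, 9 mod 4 = 1, 15 mod 4 = 3, so the flip contributes +1; sign now +1
(15/9): 15 mod 9 = 6, so (15/9) = (6/9)
factor out 2^1: 6 = 2^1·3; with 9 mod 8 = 1, (2/9) = +1; sign now +1; continue with (3/9)
flip (3/9) -> (9/3): both odd, 3 mod 4 = 3, 9 mod 4 = 1, so the flip contributes +1; sign now +1
(9/3): 9 mod 3 = 0, so (9/3) = (0/3)
reached (0/3); gcd(a, n) > 1, so (0/3) = 0 and the symbol is 0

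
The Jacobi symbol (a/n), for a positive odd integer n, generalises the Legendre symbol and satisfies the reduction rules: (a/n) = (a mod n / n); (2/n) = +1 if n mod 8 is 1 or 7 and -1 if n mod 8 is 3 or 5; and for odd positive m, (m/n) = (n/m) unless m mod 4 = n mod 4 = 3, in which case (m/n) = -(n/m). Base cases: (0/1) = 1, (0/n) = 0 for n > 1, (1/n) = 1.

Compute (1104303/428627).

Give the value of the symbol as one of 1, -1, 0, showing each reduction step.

-1

(1104303/428627) = (247049/428627)   [reduce mod 428627]
reciprocity: (247049/428627) = +1·(428627/247049) since 247049 mod 4 = 1, 428627 mod 4 = 3; sign now +1
(428627/247049) = (181578/247049)   [reduce mod 247049]
181578 = 2^1·90789; (2/247049) = +1 since 247049 mod 8 = 1, so (181578/247049) = (+1)^1·(90789/247049); sign now +1
reciprocity: (90789/247049) = +1·(247049/90789) since 90789 mod 4 = 1, 247049 mod 4 = 1; sign now +1
(247049/90789) = (65471/90789)   [reduce mod 90789]
reciprocity: (65471/90789) = +1·(90789/65471) since 65471 mod 4 = 3, 90789 mod 4 = 1; sign now +1
(90789/65471) = (25318/65471)   [reduce mod 65471]
25318 = 2^1·12659; (2/65471) = +1 since 65471 mod 8 = 7, so (25318/65471) = (+1)^1·(12659/65471); sign now +1
reciprocity: (12659/65471) = -1·(65471/12659) since 12659 mod 4 = 3, 65471 mod 4 = 3; sign now -1
(65471/12659) = (2176/12659)   [reduce mod 12659]
2176 = 2^7·17; (2/12659) = -1 since 12659 mod 8 = 3, so (2176/12659) = (-1)^7·(17/12659); sign now +1
reciprocity: (17/12659) = +1·(12659/17) since 17 mod 4 = 1, 12659 mod 4 = 3; sign now +1
(12659/17) = (11/17)   [reduce mod 17]
reciprocity: (11/17) = +1·(17/11) since 11 mod 4 = 3, 17 mod 4 = 1; sign now +1
(17/11) = (6/11)   [reduce mod 11]
6 = 2^1·3; (2/11) = -1 since 11 mod 8 = 3, so (6/11) = (-1)^1·(3/11); sign now -1
reciprocity: (3/11) = -1·(11/3) since 3 mod 4 = 3, 11 mod 4 = 3; sign now +1
(11/3) = (2/3)   [reduce mod 3]
2 = 2^1·1; (2/3) = -1 since 3 mod 8 = 3, so (2/3) = (-1)^1·(1/3); sign now -1
(1/3) = 1; final value = sign = -1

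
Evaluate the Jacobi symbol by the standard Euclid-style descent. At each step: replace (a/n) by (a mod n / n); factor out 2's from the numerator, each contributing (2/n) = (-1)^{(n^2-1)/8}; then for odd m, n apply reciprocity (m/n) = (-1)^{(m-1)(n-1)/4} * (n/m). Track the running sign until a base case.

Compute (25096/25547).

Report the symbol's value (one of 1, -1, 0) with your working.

1

25096 = 2^3·3137; (2/25547) = -1 since 25547 mod 8 = 3, so (25096/25547) = (-1)^3·(3137/25547); sign now -1
reciprocity: (3137/25547) = +1·(25547/3137) since 3137 mod 4 = 1, 25547 mod 4 = 3; sign now -1
(25547/3137) = (451/3137)   [reduce mod 3137]
reciprocity: (451/3137) = +1·(3137/451) since 451 mod 4 = 3, 3137 mod 4 = 1; sign now -1
(3137/451) = (431/451)   [reduce mod 451]
reciprocity: (431/451) = -1·(451/431) since 431 mod 4 = 3, 451 mod 4 = 3; sign now +1
(451/431) = (20/431)   [reduce mod 431]
20 = 2^2·5; (2/431) = +1 since 431 mod 8 = 7, so (20/431) = (+1)^2·(5/431); sign now +1
reciprocity: (5/431) = +1·(431/5) since 5 mod 4 = 1, 431 mod 4 = 3; sign now +1
(431/5) = (1/5)   [reduce mod 5]
(1/5) = 1; final value = sign = +1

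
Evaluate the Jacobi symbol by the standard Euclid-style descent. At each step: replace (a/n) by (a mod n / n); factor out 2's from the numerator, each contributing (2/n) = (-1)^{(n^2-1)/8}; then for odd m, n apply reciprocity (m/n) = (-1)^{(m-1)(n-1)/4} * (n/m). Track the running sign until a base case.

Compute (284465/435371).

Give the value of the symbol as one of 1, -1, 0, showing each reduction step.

flip (284465/435371) -> (435371/284465): both odd, 284465 mod 4 = 1, 435371 mod 4 = 3, so the flip contributes +1; sign now +1
(435371/284465): 435371 mod 284465 = 150906, so (435371/284465) = (150906/284465)
factor out 2^1: 150906 = 2^1·75453; with 284465 mod 8 = 1, (2/284465) = +1; sign now +1; continue with (75453/284465)
flip (75453/284465) -> (284465/75453): both odd, 75453 mod 4 = 1, 284465 mod 4 = 1, so the flip contributes +1; sign now +1
(284465/75453): 284465 mod 75453 = 58106, so (284465/75453) = (58106/75453)
factor out 2^1: 58106 = 2^1·29053; with 75453 mod 8 = 5, (2/75453) = -1; sign now -1; continue with (29053/75453)
flip (29053/75453) -> (75453/29053): both odd, 29053 mod 4 = 1, 75453 mod 4 = 1, so the flip contributes +1; sign now -1
(75453/29053): 75453 mod 29053 = 17347, so (75453/29053) = (17347/29053)
flip (17347/29053) -> (29053/17347): both odd, 17347 mod 4 = 3, 29053 mod 4 = 1, so the flip contributes +1; sign now -1
(29053/17347): 29053 mod 17347 = 11706, so (29053/17347) = (11706/17347)
factor out 2^1: 11706 = 2^1·5853; with 17347 mod 8 = 3, (2/17347) = -1; sign now +1; continue with (5853/17347)
flip (5853/17347) -> (17347/5853): both odd, 5853 mod 4 = 1, 17347 mod 4 = 3, so the flip contributes +1; sign now +1
(17347/5853): 17347 mod 5853 = 5641, so (17347/5853) = (5641/5853)
flip (5641/5853) -> (5853/5641): both odd, 5641 mod 4 = 1, 5853 mod 4 = 1, so the flip contributes +1; sign now +1
(5853/5641): 5853 mod 5641 = 212, so (5853/5641) = (212/5641)
factor out 2^2: 212 = 2^2·53; with 5641 mod 8 = 1, (2/5641) = +1; sign now +1; continue with (53/5641)
flip (53/5641) -> (5641/53): both odd, 53 mod 4 = 1, 5641 mod 4 = 1, so the flip contributes +1; sign now +1
(5641/53): 5641 mod 53 = 23, so (5641/53) = (23/53)
flip (23/53) -> (53/23): both odd, 23 mod 4 = 3, 53 mod 4 = 1, so the flip contributes +1; sign now +1
(53/23): 53 mod 23 = 7, so (53/23) = (7/23)
flip (7/23) -> (23/7): both odd, 7 mod 4 = 3, 23 mod 4 = 3, so the flip contributes -1; sign now -1
(23/7): 23 mod 7 = 2, so (23/7) = (2/7)
factor out 2^1: 2 = 2^1·1; with 7 mod 8 = 7, (2/7) = +1; sign now -1; continue with (1/7)
reached (1/7) = 1, so the symbol is -1

-1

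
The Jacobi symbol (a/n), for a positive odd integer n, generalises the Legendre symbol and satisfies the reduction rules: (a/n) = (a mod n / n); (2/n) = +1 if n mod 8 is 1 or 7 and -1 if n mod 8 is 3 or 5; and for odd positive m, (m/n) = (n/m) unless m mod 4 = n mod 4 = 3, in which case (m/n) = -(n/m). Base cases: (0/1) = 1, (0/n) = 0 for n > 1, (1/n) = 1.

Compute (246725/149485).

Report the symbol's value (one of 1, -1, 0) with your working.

(246725/149485): 246725 mod 149485 = 97240, so (246725/149485) = (97240/149485)
factor out 2^3: 97240 = 2^3·12155; with 149485 mod 8 = 5, (2/149485) = -1; sign now -1; continue with (12155/149485)
flip (12155/149485) -> (149485/12155): both odd, 12155 mod 4 = 3, 149485 mod 4 = 1, so the flip contributes +1; sign now -1
(149485/12155): 149485 mod 12155 = 3625, so (149485/12155) = (3625/12155)
flip (3625/12155) -> (12155/3625): both odd, 3625 mod 4 = 1, 12155 mod 4 = 3, so the flip contributes +1; sign now -1
(12155/3625): 12155 mod 3625 = 1280, so (12155/3625) = (1280/3625)
factor out 2^8: 1280 = 2^8·5; with 3625 mod 8 = 1, (2/3625) = +1; sign now -1; continue with (5/3625)
flip (5/3625) -> (3625/5): both odd, 5 mod 4 = 1, 3625 mod 4 = 1, so the flip contributes +1; sign now -1
(3625/5): 3625 mod 5 = 0, so (3625/5) = (0/5)
reached (0/5); gcd(a, n) > 1, so (0/5) = 0 and the symbol is 0

0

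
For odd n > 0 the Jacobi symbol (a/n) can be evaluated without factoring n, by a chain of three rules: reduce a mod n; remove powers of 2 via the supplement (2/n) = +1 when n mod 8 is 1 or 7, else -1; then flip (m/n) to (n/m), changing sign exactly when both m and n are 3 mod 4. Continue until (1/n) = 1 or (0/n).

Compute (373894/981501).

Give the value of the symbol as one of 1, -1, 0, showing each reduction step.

1

factor out 2^1: 373894 = 2^1·186947; with 981501 mod 8 = 5, (2/981501) = -1; sign now -1; continue with (186947/981501)
flip (186947/981501) -> (981501/186947): both odd, 186947 mod 4 = 3, 981501 mod 4 = 1, so the flip contributes +1; sign now -1
(981501/186947): 981501 mod 186947 = 46766, so (981501/186947) = (46766/186947)
factor out 2^1: 46766 = 2^1·23383; with 186947 mod 8 = 3, (2/186947) = -1; sign now +1; continue with (23383/186947)
flip (23383/186947) -> (186947/23383): both odd, 23383 mod 4 = 3, 186947 mod 4 = 3, so the flip contributes -1; sign now -1
(186947/23383): 186947 mod 23383 = 23266, so (186947/23383) = (23266/23383)
factor out 2^1: 23266 = 2^1·11633; with 23383 mod 8 = 7, (2/23383) = +1; sign now -1; continue with (11633/23383)
flip (11633/23383) -> (23383/11633): both odd, 11633 mod 4 = 1, 23383 mod 4 = 3, so the flip contributes +1; sign now -1
(23383/11633): 23383 mod 11633 = 117, so (23383/11633) = (117/11633)
flip (117/11633) -> (11633/117): both odd, 117 mod 4 = 1, 11633 mod 4 = 1, so the flip contributes +1; sign now -1
(11633/117): 11633 mod 117 = 50, so (11633/117) = (50/117)
factor out 2^1: 50 = 2^1·25; with 117 mod 8 = 5, (2/117) = -1; sign now +1; continue with (25/117)
flip (25/117) -> (117/25): both odd, 25 mod 4 = 1, 117 mod 4 = 1, so the flip contributes +1; sign now +1
(117/25): 117 mod 25 = 17, so (117/25) = (17/25)
flip (17/25) -> (25/17): both odd, 17 mod 4 = 1, 25 mod 4 = 1, so the flip contributes +1; sign now +1
(25/17): 25 mod 17 = 8, so (25/17) = (8/17)
factor out 2^3: 8 = 2^3·1; with 17 mod 8 = 1, (2/17) = +1; sign now +1; continue with (1/17)
reached (1/17) = 1, so the symbol is +1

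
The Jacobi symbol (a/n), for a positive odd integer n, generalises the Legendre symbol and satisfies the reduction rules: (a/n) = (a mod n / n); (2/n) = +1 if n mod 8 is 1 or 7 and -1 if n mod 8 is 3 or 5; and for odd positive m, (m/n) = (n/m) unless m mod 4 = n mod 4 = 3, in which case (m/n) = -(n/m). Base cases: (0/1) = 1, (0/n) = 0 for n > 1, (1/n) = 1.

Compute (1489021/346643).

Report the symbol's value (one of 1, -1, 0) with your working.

(1489021/346643): 1489021 mod 346643 = 102449, so (1489021/346643) = (102449/346643)
flip (102449/346643) -> (346643/102449): both odd, 102449 mod 4 = 1, 346643 mod 4 = 3, so the flip contributes +1; sign now +1
(346643/102449): 346643 mod 102449 = 39296, so (346643/102449) = (39296/102449)
factor out 2^7: 39296 = 2^7·307; with 102449 mod 8 = 1, (2/102449) = +1; sign now +1; continue with (307/102449)
flip (307/102449) -> (102449/307): both odd, 307 mod 4 = 3, 102449 mod 4 = 1, so the flip contributes +1; sign now +1
(102449/307): 102449 mod 307 = 218, so (102449/307) = (218/307)
factor out 2^1: 218 = 2^1·109; with 307 mod 8 = 3, (2/307) = -1; sign now -1; continue with (109/307)
flip (109/307) -> (307/109): both odd, 109 mod 4 = 1, 307 mod 4 = 3, so the flip contributes +1; sign now -1
(307/109): 307 mod 109 = 89, so (307/109) = (89/109)
flip (89/109) -> (109/89): both odd, 89 mod 4 = 1, 109 mod 4 = 1, so the flip contributes +1; sign now -1
(109/89): 109 mod 89 = 20, so (109/89) = (20/89)
factor out 2^2: 20 = 2^2·5; with 89 mod 8 = 1, (2/89) = +1; sign now -1; continue with (5/89)
flip (5/89) -> (89/5): both odd, 5 mod 4 = 1, 89 mod 4 = 1, so the flip contributes +1; sign now -1
(89/5): 89 mod 5 = 4, so (89/5) = (4/5)
factor out 2^2: 4 = 2^2·1; with 5 mod 8 = 5, (2/5) = -1; sign now -1; continue with (1/5)
reached (1/5) = 1, so the symbol is -1

-1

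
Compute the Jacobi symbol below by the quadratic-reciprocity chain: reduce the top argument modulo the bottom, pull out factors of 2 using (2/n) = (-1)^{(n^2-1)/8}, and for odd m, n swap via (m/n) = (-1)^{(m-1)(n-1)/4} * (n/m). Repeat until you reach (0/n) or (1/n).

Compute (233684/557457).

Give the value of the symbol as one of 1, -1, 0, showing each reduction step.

factor out 2^2: 233684 = 2^2·58421; with 557457 mod 8 = 1, (2/557457) = +1; sign now +1; continue with (58421/557457)
flip (58421/557457) -> (557457/58421): both odd, 58421 mod 4 = 1, 557457 mod 4 = 1, so the flip contributes +1; sign now +1
(557457/58421): 557457 mod 58421 = 31668, so (557457/58421) = (31668/58421)
factor out 2^2: 31668 = 2^2·7917; with 58421 mod 8 = 5, (2/58421) = -1; sign now +1; continue with (7917/58421)
flip (7917/58421) -> (58421/7917): both odd, 7917 mod 4 = 1, 58421 mod 4 = 1, so the flip contributes +1; sign now +1
(58421/7917): 58421 mod 7917 = 3002, so (58421/7917) = (3002/7917)
factor out 2^1: 3002 = 2^1·1501; with 7917 mod 8 = 5, (2/7917) = -1; sign now -1; continue with (1501/7917)
flip (1501/7917) -> (7917/1501): both odd, 1501 mod 4 = 1, 7917 mod 4 = 1, so the flip contributes +1; sign now -1
(7917/1501): 7917 mod 1501 = 412, so (7917/1501) = (412/1501)
factor out 2^2: 412 = 2^2·103; with 1501 mod 8 = 5, (2/1501) = -1; sign now -1; continue with (103/1501)
flip (103/1501) -> (1501/103): both odd, 103 mod 4 = 3, 1501 mod 4 = 1, so the flip contributes +1; sign now -1
(1501/103): 1501 mod 103 = 59, so (1501/103) = (59/103)
flip (59/103) -> (103/59): both odd, 59 mod 4 = 3, 103 mod 4 = 3, so the flip contributes -1; sign now +1
(103/59): 103 mod 59 = 44, so (103/59) = (44/59)
factor out 2^2: 44 = 2^2·11; with 59 mod 8 = 3, (2/59) = -1; sign now +1; continue with (11/59)
flip (11/59) -> (59/11): both odd, 11 mod 4 = 3, 59 mod 4 = 3, so the flip contributes -1; sign now -1
(59/11): 59 mod 11 = 4, so (59/11) = (4/11)
factor out 2^2: 4 = 2^2·1; with 11 mod 8 = 3, (2/11) = -1; sign now -1; continue with (1/11)
reached (1/11) = 1, so the symbol is -1

-1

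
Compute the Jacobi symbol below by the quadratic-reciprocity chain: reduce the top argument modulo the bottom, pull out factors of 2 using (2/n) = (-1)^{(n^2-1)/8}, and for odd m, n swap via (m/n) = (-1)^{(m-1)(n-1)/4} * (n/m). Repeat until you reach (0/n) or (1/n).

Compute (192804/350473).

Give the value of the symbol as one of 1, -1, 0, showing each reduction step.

factor out 2^2: 192804 = 2^2·48201; with 350473 mod 8 = 1, (2/350473) = +1; sign now +1; continue with (48201/350473)
flip (48201/350473) -> (350473/48201): both odd, 48201 mod 4 = 1, 350473 mod 4 = 1, so the flip contributes +1; sign now +1
(350473/48201): 350473 mod 48201 = 13066, so (350473/48201) = (13066/48201)
factor out 2^1: 13066 = 2^1·6533; with 48201 mod 8 = 1, (2/48201) = +1; sign now +1; continue with (6533/48201)
flip (6533/48201) -> (48201/6533): both odd, 6533 mod 4 = 1, 48201 mod 4 = 1, so the flip contributes +1; sign now +1
(48201/6533): 48201 mod 6533 = 2470, so (48201/6533) = (2470/6533)
factor out 2^1: 2470 = 2^1·1235; with 6533 mod 8 = 5, (2/6533) = -1; sign now -1; continue with (1235/6533)
flip (1235/6533) -> (6533/1235): both odd, 1235 mod 4 = 3, 6533 mod 4 = 1, so the flip contributes +1; sign now -1
(6533/1235): 6533 mod 1235 = 358, so (6533/1235) = (358/1235)
factor out 2^1: 358 = 2^1·179; with 1235 mod 8 = 3, (2/1235) = -1; sign now +1; continue with (179/1235)
flip (179/1235) -> (1235/179): both odd, 179 mod 4 = 3, 1235 mod 4 = 3, so the flip contributes -1; sign now -1
(1235/179): 1235 mod 179 = 161, so (1235/179) = (161/179)
flip (161/179) -> (179/161): both odd, 161 mod 4 = 1, 179 mod 4 = 3, so the flip contributes +1; sign now -1
(179/161): 179 mod 161 = 18, so (179/161) = (18/161)
factor out 2^1: 18 = 2^1·9; with 161 mod 8 = 1, (2/161) = +1; sign now -1; continue with (9/161)
flip (9/161) -> (161/9): both odd, 9 mod 4 = 1, 161 mod 4 = 1, so the flip contributes +1; sign now -1
(161/9): 161 mod 9 = 8, so (161/9) = (8/9)
factor out 2^3: 8 = 2^3·1; with 9 mod 8 = 1, (2/9) = +1; sign now -1; continue with (1/9)
reached (1/9) = 1, so the symbol is -1

-1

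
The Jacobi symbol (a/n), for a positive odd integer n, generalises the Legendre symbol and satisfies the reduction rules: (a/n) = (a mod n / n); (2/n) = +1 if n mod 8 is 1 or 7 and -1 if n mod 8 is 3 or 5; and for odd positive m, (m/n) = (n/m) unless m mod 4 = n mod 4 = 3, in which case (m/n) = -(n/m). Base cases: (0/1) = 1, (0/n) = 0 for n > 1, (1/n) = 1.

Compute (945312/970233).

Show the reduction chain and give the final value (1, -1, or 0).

factor out 2^5: 945312 = 2^5·29541; with 970233 mod 8 = 1, (2/970233) = +1; sign now +1; continue with (29541/970233)
flip (29541/970233) -> (970233/29541): both odd, 29541 mod 4 = 1, 970233 mod 4 = 1, so the flip contributes +1; sign now +1
(970233/29541): 970233 mod 29541 = 24921, so (970233/29541) = (24921/29541)
flip (24921/29541) -> (29541/24921): both odd, 24921 mod 4 = 1, 29541 mod 4 = 1, so the flip contributes +1; sign now +1
(29541/24921): 29541 mod 24921 = 4620, so (29541/24921) = (4620/24921)
factor out 2^2: 4620 = 2^2·1155; with 24921 mod 8 = 1, (2/24921) = +1; sign now +1; continue with (1155/24921)
flip (1155/24921) -> (24921/1155): both odd, 1155 mod 4 = 3, 24921 mod 4 = 1, so the flip contributes +1; sign now +1
(24921/1155): 24921 mod 1155 = 666, so (24921/1155) = (666/1155)
factor out 2^1: 666 = 2^1·333; with 1155 mod 8 = 3, (2/1155) = -1; sign now -1; continue with (333/1155)
flip (333/1155) -> (1155/333): both odd, 333 mod 4 = 1, 1155 mod 4 = 3, so the flip contributes +1; sign now -1
(1155/333): 1155 mod 333 = 156, so (1155/333) = (156/333)
factor out 2^2: 156 = 2^2·39; with 333 mod 8 = 5, (2/333) = -1; sign now -1; continue with (39/333)
flip (39/333) -> (333/39): both odd, 39 mod 4 = 3, 333 mod 4 = 1, so the flip contributes +1; sign now -1
(333/39): 333 mod 39 = 21, so (333/39) = (21/39)
flip (21/39) -> (39/21): both odd, 21 mod 4 = 1, 39 mod 4 = 3, so the flip contributes +1; sign now -1
(39/21): 39 mod 21 = 18, so (39/21) = (18/21)
factor out 2^1: 18 = 2^1·9; with 21 mod 8 = 5, (2/21) = -1; sign now +1; continue with (9/21)
flip (9/21) -> (21/9): both odd, 9 mod 4 = 1, 21 mod 4 = 1, so the flip contributes +1; sign now +1
(21/9): 21 mod 9 = 3, so (21/9) = (3/9)
flip (3/9) -> (9/3): both odd, 3 mod 4 = 3, 9 mod 4 = 1, so the flip contributes +1; sign now +1
(9/3): 9 mod 3 = 0, so (9/3) = (0/3)
reached (0/3); gcd(a, n) > 1, so (0/3) = 0 and the symbol is 0

0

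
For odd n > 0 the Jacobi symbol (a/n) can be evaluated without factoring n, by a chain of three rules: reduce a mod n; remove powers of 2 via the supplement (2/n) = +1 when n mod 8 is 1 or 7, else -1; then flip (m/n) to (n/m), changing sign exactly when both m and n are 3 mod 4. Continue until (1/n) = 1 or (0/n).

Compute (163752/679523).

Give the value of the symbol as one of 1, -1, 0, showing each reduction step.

1

163752 = 2^3·20469; (2/679523) = -1 since 679523 mod 8 = 3, so (163752/679523) = (-1)^3·(20469/679523); sign now -1
reciprocity: (20469/679523) = +1·(679523/20469) since 20469 mod 4 = 1, 679523 mod 4 = 3; sign now -1
(679523/20469) = (4046/20469)   [reduce mod 20469]
4046 = 2^1·2023; (2/20469) = -1 since 20469 mod 8 = 5, so (4046/20469) = (-1)^1·(2023/20469); sign now +1
reciprocity: (2023/20469) = +1·(20469/2023) since 2023 mod 4 = 3, 20469 mod 4 = 1; sign now +1
(20469/2023) = (239/2023)   [reduce mod 2023]
reciprocity: (239/2023) = -1·(2023/239) since 239 mod 4 = 3, 2023 mod 4 = 3; sign now -1
(2023/239) = (111/239)   [reduce mod 239]
reciprocity: (111/239) = -1·(239/111) since 111 mod 4 = 3, 239 mod 4 = 3; sign now +1
(239/111) = (17/111)   [reduce mod 111]
reciprocity: (17/111) = +1·(111/17) since 17 mod 4 = 1, 111 mod 4 = 3; sign now +1
(111/17) = (9/17)   [reduce mod 17]
reciprocity: (9/17) = +1·(17/9) since 9 mod 4 = 1, 17 mod 4 = 1; sign now +1
(17/9) = (8/9)   [reduce mod 9]
8 = 2^3·1; (2/9) = +1 since 9 mod 8 = 1, so (8/9) = (+1)^3·(1/9); sign now +1
(1/9) = 1; final value = sign = +1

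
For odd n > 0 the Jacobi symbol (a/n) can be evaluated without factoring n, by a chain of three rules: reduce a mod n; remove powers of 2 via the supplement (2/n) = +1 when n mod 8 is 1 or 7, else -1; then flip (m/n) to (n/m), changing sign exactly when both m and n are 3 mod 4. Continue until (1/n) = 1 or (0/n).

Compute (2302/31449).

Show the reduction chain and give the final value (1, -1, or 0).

2302 = 2^1·1151; (2/31449) = +1 since 31449 mod 8 = 1, so (2302/31449) = (+1)^1·(1151/31449); sign now +1
reciprocity: (1151/31449) = +1·(31449/1151) since 1151 mod 4 = 3, 31449 mod 4 = 1; sign now +1
(31449/1151) = (372/1151)   [reduce mod 1151]
372 = 2^2·93; (2/1151) = +1 since 1151 mod 8 = 7, so (372/1151) = (+1)^2·(93/1151); sign now +1
reciprocity: (93/1151) = +1·(1151/93) since 93 mod 4 = 1, 1151 mod 4 = 3; sign now +1
(1151/93) = (35/93)   [reduce mod 93]
reciprocity: (35/93) = +1·(93/35) since 35 mod 4 = 3, 93 mod 4 = 1; sign now +1
(93/35) = (23/35)   [reduce mod 35]
reciprocity: (23/35) = -1·(35/23) since 23 mod 4 = 3, 35 mod 4 = 3; sign now -1
(35/23) = (12/23)   [reduce mod 23]
12 = 2^2·3; (2/23) = +1 since 23 mod 8 = 7, so (12/23) = (+1)^2·(3/23); sign now -1
reciprocity: (3/23) = -1·(23/3) since 3 mod 4 = 3, 23 mod 4 = 3; sign now +1
(23/3) = (2/3)   [reduce mod 3]
2 = 2^1·1; (2/3) = -1 since 3 mod 8 = 3, so (2/3) = (-1)^1·(1/3); sign now -1
(1/3) = 1; final value = sign = -1

-1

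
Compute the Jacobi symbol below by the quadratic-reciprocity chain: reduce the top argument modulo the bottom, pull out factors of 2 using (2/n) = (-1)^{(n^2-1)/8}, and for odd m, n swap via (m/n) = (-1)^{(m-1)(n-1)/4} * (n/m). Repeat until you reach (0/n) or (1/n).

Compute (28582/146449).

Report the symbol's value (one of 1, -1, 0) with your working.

-1

factor out 2^1: 28582 = 2^1·14291; with 146449 mod 8 = 1, (2/146449) = +1; sign now +1; continue with (14291/146449)
flip (14291/146449) -> (146449/14291): both odd, 14291 mod 4 = 3, 146449 mod 4 = 1, so the flip contributes +1; sign now +1
(146449/14291): 146449 mod 14291 = 3539, so (146449/14291) = (3539/14291)
flip (3539/14291) -> (14291/3539): both odd, 3539 mod 4 = 3, 14291 mod 4 = 3, so the flip contributes -1; sign now -1
(14291/3539): 14291 mod 3539 = 135, so (14291/3539) = (135/3539)
flip (135/3539) -> (3539/135): both odd, 135 mod 4 = 3, 3539 mod 4 = 3, so the flip contributes -1; sign now +1
(3539/135): 3539 mod 135 = 29, so (3539/135) = (29/135)
flip (29/135) -> (135/29): both odd, 29 mod 4 = 1, 135 mod 4 = 3, so the flip contributes +1; sign now +1
(135/29): 135 mod 29 = 19, so (135/29) = (19/29)
flip (19/29) -> (29/19): both odd, 19 mod 4 = 3, 29 mod 4 = 1, so the flip contributes +1; sign now +1
(29/19): 29 mod 19 = 10, so (29/19) = (10/19)
factor out 2^1: 10 = 2^1·5; with 19 mod 8 = 3, (2/19) = -1; sign now -1; continue with (5/19)
flip (5/19) -> (19/5): both odd, 5 mod 4 = 1, 19 mod 4 = 3, so the flip contributes +1; sign now -1
(19/5): 19 mod 5 = 4, so (19/5) = (4/5)
factor out 2^2: 4 = 2^2·1; with 5 mod 8 = 5, (2/5) = -1; sign now -1; continue with (1/5)
reached (1/5) = 1, so the symbol is -1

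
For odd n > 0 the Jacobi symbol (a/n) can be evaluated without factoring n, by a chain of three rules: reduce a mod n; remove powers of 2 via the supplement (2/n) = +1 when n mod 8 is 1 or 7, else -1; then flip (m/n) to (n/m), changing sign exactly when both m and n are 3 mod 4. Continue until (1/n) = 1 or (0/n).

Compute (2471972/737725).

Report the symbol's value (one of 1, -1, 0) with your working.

1

(2471972/737725): 2471972 mod 737725 = 258797, so (2471972/737725) = (258797/737725)
flip (258797/737725) -> (737725/258797): both odd, 258797 mod 4 = 1, 737725 mod 4 = 1, so the flip contributes +1; sign now +1
(737725/258797): 737725 mod 258797 = 220131, so (737725/258797) = (220131/258797)
flip (220131/258797) -> (258797/220131): both odd, 220131 mod 4 = 3, 258797 mod 4 = 1, so the flip contributes +1; sign now +1
(258797/220131): 258797 mod 220131 = 38666, so (258797/220131) = (38666/220131)
factor out 2^1: 38666 = 2^1·19333; with 220131 mod 8 = 3, (2/220131) = -1; sign now -1; continue with (19333/220131)
flip (19333/220131) -> (220131/19333): both odd, 19333 mod 4 = 1, 220131 mod 4 = 3, so the flip contributes +1; sign now -1
(220131/19333): 220131 mod 19333 = 7468, so (220131/19333) = (7468/19333)
factor out 2^2: 7468 = 2^2·1867; with 19333 mod 8 = 5, (2/19333) = -1; sign now -1; continue with (1867/19333)
flip (1867/19333) -> (19333/1867): both odd, 1867 mod 4 = 3, 19333 mod 4 = 1, so the flip contributes +1; sign now -1
(19333/1867): 19333 mod 1867 = 663, so (19333/1867) = (663/1867)
flip (663/1867) -> (1867/663): both odd, 663 mod 4 = 3, 1867 mod 4 = 3, so the flip contributes -1; sign now +1
(1867/663): 1867 mod 663 = 541, so (1867/663) = (541/663)
flip (541/663) -> (663/541): both odd, 541 mod 4 = 1, 663 mod 4 = 3, so the flip contributes +1; sign now +1
(663/541): 663 mod 541 = 122, so (663/541) = (122/541)
factor out 2^1: 122 = 2^1·61; with 541 mod 8 = 5, (2/541) = -1; sign now -1; continue with (61/541)
flip (61/541) -> (541/61): both odd, 61 mod 4 = 1, 541 mod 4 = 1, so the flip contributes +1; sign now -1
(541/61): 541 mod 61 = 53, so (541/61) = (53/61)
flip (53/61) -> (61/53): both odd, 53 mod 4 = 1, 61 mod 4 = 1, so the flip contributes +1; sign now -1
(61/53): 61 mod 53 = 8, so (61/53) = (8/53)
factor out 2^3: 8 = 2^3·1; with 53 mod 8 = 5, (2/53) = -1; sign now +1; continue with (1/53)
reached (1/53) = 1, so the symbol is +1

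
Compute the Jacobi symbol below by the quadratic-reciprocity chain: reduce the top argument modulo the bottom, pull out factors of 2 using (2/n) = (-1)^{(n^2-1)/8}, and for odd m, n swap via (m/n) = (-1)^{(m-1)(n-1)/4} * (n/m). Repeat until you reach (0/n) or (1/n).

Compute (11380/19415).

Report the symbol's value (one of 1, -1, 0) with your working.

0

factor out 2^2: 11380 = 2^2·2845; with 19415 mod 8 = 7, (2/19415) = +1; sign now +1; continue with (2845/19415)
flip (2845/19415) -> (19415/2845): both odd, 2845 mod 4 = 1, 19415 mod 4 = 3, so the flip contributes +1; sign now +1
(19415/2845): 19415 mod 2845 = 2345, so (19415/2845) = (2345/2845)
flip (2345/2845) -> (2845/2345): both odd, 2345 mod 4 = 1, 2845 mod 4 = 1, so the flip contributes +1; sign now +1
(2845/2345): 2845 mod 2345 = 500, so (2845/2345) = (500/2345)
factor out 2^2: 500 = 2^2·125; with 2345 mod 8 = 1, (2/2345) = +1; sign now +1; continue with (125/2345)
flip (125/2345) -> (2345/125): both odd, 125 mod 4 = 1, 2345 mod 4 = 1, so the flip contributes +1; sign now +1
(2345/125): 2345 mod 125 = 95, so (2345/125) = (95/125)
flip (95/125) -> (125/95): both odd, 95 mod 4 = 3, 125 mod 4 = 1, so the flip contributes +1; sign now +1
(125/95): 125 mod 95 = 30, so (125/95) = (30/95)
factor out 2^1: 30 = 2^1·15; with 95 mod 8 = 7, (2/95) = +1; sign now +1; continue with (15/95)
flip (15/95) -> (95/15): both odd, 15 mod 4 = 3, 95 mod 4 = 3, so the flip contributes -1; sign now -1
(95/15): 95 mod 15 = 5, so (95/15) = (5/15)
flip (5/15) -> (15/5): both odd, 5 mod 4 = 1, 15 mod 4 = 3, so the flip contributes +1; sign now -1
(15/5): 15 mod 5 = 0, so (15/5) = (0/5)
reached (0/5); gcd(a, n) > 1, so (0/5) = 0 and the symbol is 0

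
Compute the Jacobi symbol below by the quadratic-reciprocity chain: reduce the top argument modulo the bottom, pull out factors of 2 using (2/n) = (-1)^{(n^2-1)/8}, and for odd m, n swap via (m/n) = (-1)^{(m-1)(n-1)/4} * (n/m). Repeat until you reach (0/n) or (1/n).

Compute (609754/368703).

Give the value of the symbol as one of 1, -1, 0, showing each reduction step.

(609754/368703) = (241051/368703)   [reduce mod 368703]
reciprocity: (241051/368703) = -1·(368703/241051) since 241051 mod 4 = 3, 368703 mod 4 = 3; sign now -1
(368703/241051) = (127652/241051)   [reduce mod 241051]
127652 = 2^2·31913; (2/241051) = -1 since 241051 mod 8 = 3, so (127652/241051) = (-1)^2·(31913/241051); sign now -1
reciprocity: (31913/241051) = +1·(241051/31913) since 31913 mod 4 = 1, 241051 mod 4 = 3; sign now -1
(241051/31913) = (17660/31913)   [reduce mod 31913]
17660 = 2^2·4415; (2/31913) = +1 since 31913 mod 8 = 1, so (17660/31913) = (+1)^2·(4415/31913); sign now -1
reciprocity: (4415/31913) = +1·(31913/4415) since 4415 mod 4 = 3, 31913 mod 4 = 1; sign now -1
(31913/4415) = (1008/4415)   [reduce mod 4415]
1008 = 2^4·63; (2/4415) = +1 since 4415 mod 8 = 7, so (1008/4415) = (+1)^4·(63/4415); sign now -1
reciprocity: (63/4415) = -1·(4415/63) since 63 mod 4 = 3, 4415 mod 4 = 3; sign now +1
(4415/63) = (5/63)   [reduce mod 63]
reciprocity: (5/63) = +1·(63/5) since 5 mod 4 = 1, 63 mod 4 = 3; sign now +1
(63/5) = (3/5)   [reduce mod 5]
reciprocity: (3/5) = +1·(5/3) since 3 mod 4 = 3, 5 mod 4 = 1; sign now +1
(5/3) = (2/3)   [reduce mod 3]
2 = 2^1·1; (2/3) = -1 since 3 mod 8 = 3, so (2/3) = (-1)^1·(1/3); sign now -1
(1/3) = 1; final value = sign = -1

-1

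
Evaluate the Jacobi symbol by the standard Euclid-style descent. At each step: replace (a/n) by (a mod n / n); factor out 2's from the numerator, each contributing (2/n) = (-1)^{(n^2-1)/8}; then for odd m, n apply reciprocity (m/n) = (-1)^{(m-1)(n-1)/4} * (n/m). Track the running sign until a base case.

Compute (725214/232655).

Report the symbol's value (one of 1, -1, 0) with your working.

0

(725214/232655) = (27249/232655)   [reduce mod 232655]
reciprocity: (27249/232655) = +1·(232655/27249) since 27249 mod 4 = 1, 232655 mod 4 = 3; sign now +1
(232655/27249) = (14663/27249)   [reduce mod 27249]
reciprocity: (14663/27249) = +1·(27249/14663) since 14663 mod 4 = 3, 27249 mod 4 = 1; sign now +1
(27249/14663) = (12586/14663)   [reduce mod 14663]
12586 = 2^1·6293; (2/14663) = +1 since 14663 mod 8 = 7, so (12586/14663) = (+1)^1·(6293/14663); sign now +1
reciprocity: (6293/14663) = +1·(14663/6293) since 6293 mod 4 = 1, 14663 mod 4 = 3; sign now +1
(14663/6293) = (2077/6293)   [reduce mod 6293]
reciprocity: (2077/6293) = +1·(6293/2077) since 2077 mod 4 = 1, 6293 mod 4 = 1; sign now +1
(6293/2077) = (62/2077)   [reduce mod 2077]
62 = 2^1·31; (2/2077) = -1 since 2077 mod 8 = 5, so (62/2077) = (-1)^1·(31/2077); sign now -1
reciprocity: (31/2077) = +1·(2077/31) since 31 mod 4 = 3, 2077 mod 4 = 1; sign now -1
(2077/31) = (0/31)   [reduce mod 31]
(0/31) = 0   [gcd(a, n) > 1]; final value = 0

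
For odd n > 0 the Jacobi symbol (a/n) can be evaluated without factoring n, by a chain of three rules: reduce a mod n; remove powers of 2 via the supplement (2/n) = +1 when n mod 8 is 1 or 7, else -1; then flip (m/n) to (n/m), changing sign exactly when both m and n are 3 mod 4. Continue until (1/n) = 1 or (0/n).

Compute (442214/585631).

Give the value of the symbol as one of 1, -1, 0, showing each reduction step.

442214 = 2^1·221107; (2/585631) = +1 since 585631 mod 8 = 7, so (442214/585631) = (+1)^1·(221107/585631); sign now +1
reciprocity: (221107/585631) = -1·(585631/221107) since 221107 mod 4 = 3, 585631 mod 4 = 3; sign now -1
(585631/221107) = (143417/221107)   [reduce mod 221107]
reciprocity: (143417/221107) = +1·(221107/143417) since 143417 mod 4 = 1, 221107 mod 4 = 3; sign now -1
(221107/143417) = (77690/143417)   [reduce mod 143417]
77690 = 2^1·38845; (2/143417) = +1 since 143417 mod 8 = 1, so (77690/143417) = (+1)^1·(38845/143417); sign now -1
reciprocity: (38845/143417) = +1·(143417/38845) since 38845 mod 4 = 1, 143417 mod 4 = 1; sign now -1
(143417/38845) = (26882/38845)   [reduce mod 38845]
26882 = 2^1·13441; (2/38845) = -1 since 38845 mod 8 = 5, so (26882/38845) = (-1)^1·(13441/38845); sign now +1
reciprocity: (13441/38845) = +1·(38845/13441) since 13441 mod 4 = 1, 38845 mod 4 = 1; sign now +1
(38845/13441) = (11963/13441)   [reduce mod 13441]
reciprocity: (11963/13441) = +1·(13441/11963) since 11963 mod 4 = 3, 13441 mod 4 = 1; sign now +1
(13441/11963) = (1478/11963)   [reduce mod 11963]
1478 = 2^1·739; (2/11963) = -1 since 11963 mod 8 = 3, so (1478/11963) = (-1)^1·(739/11963); sign now -1
reciprocity: (739/11963) = -1·(11963/739) since 739 mod 4 = 3, 11963 mod 4 = 3; sign now +1
(11963/739) = (139/739)   [reduce mod 739]
reciprocity: (139/739) = -1·(739/139) since 139 mod 4 = 3, 739 mod 4 = 3; sign now -1
(739/139) = (44/139)   [reduce mod 139]
44 = 2^2·11; (2/139) = -1 since 139 mod 8 = 3, so (44/139) = (-1)^2·(11/139); sign now -1
reciprocity: (11/139) = -1·(139/11) since 11 mod 4 = 3, 139 mod 4 = 3; sign now +1
(139/11) = (7/11)   [reduce mod 11]
reciprocity: (7/11) = -1·(11/7) since 7 mod 4 = 3, 11 mod 4 = 3; sign now -1
(11/7) = (4/7)   [reduce mod 7]
4 = 2^2·1; (2/7) = +1 since 7 mod 8 = 7, so (4/7) = (+1)^2·(1/7); sign now -1
(1/7) = 1; final value = sign = -1

-1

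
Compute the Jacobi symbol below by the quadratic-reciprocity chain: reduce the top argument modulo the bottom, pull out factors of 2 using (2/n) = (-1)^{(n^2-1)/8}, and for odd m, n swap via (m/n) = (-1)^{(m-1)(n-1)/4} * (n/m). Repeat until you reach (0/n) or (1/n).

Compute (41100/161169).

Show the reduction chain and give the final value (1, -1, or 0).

0

factor out 2^2: 41100 = 2^2·10275; with 161169 mod 8 = 1, (2/161169) = +1; sign now +1; continue with (10275/161169)
flip (10275/161169) -> (161169/10275): both odd, 10275 mod 4 = 3, 161169 mod 4 = 1, so the flip contributes +1; sign now +1
(161169/10275): 161169 mod 10275 = 7044, so (161169/10275) = (7044/10275)
factor out 2^2: 7044 = 2^2·1761; with 10275 mod 8 = 3, (2/10275) = -1; sign now +1; continue with (1761/10275)
flip (1761/10275) -> (10275/1761): both odd, 1761 mod 4 = 1, 10275 mod 4 = 3, so the flip contributes +1; sign now +1
(10275/1761): 10275 mod 1761 = 1470, so (10275/1761) = (1470/1761)
factor out 2^1: 1470 = 2^1·735; with 1761 mod 8 = 1, (2/1761) = +1; sign now +1; continue with (735/1761)
flip (735/1761) -> (1761/735): both odd, 735 mod 4 = 3, 1761 mod 4 = 1, so the flip contributes +1; sign now +1
(1761/735): 1761 mod 735 = 291, so (1761/735) = (291/735)
flip (291/735) -> (735/291): both odd, 291 mod 4 = 3, 735 mod 4 = 3, so the flip contributes -1; sign now -1
(735/291): 735 mod 291 = 153, so (735/291) = (153/291)
flip (153/291) -> (291/153): both odd, 153 mod 4 = 1, 291 mod 4 = 3, so the flip contributes +1; sign now -1
(291/153): 291 mod 153 = 138, so (291/153) = (138/153)
factor out 2^1: 138 = 2^1·69; with 153 mod 8 = 1, (2/153) = +1; sign now -1; continue with (69/153)
flip (69/153) -> (153/69): both odd, 69 mod 4 = 1, 153 mod 4 = 1, so the flip contributes +1; sign now -1
(153/69): 153 mod 69 = 15, so (153/69) = (15/69)
flip (15/69) -> (69/15): both odd, 15 mod 4 = 3, 69 mod 4 = 1, so the flip contributes +1; sign now -1
(69/15): 69 mod 15 = 9, so (69/15) = (9/15)
flip (9/15) -> (15/9): both odd, 9 mod 4 = 1, 15 mod 4 = 3, so the flip contributes +1; sign now -1
(15/9): 15 mod 9 = 6, so (15/9) = (6/9)
factor out 2^1: 6 = 2^1·3; with 9 mod 8 = 1, (2/9) = +1; sign now -1; continue with (3/9)
flip (3/9) -> (9/3): both odd, 3 mod 4 = 3, 9 mod 4 = 1, so the flip contributes +1; sign now -1
(9/3): 9 mod 3 = 0, so (9/3) = (0/3)
reached (0/3); gcd(a, n) > 1, so (0/3) = 0 and the symbol is 0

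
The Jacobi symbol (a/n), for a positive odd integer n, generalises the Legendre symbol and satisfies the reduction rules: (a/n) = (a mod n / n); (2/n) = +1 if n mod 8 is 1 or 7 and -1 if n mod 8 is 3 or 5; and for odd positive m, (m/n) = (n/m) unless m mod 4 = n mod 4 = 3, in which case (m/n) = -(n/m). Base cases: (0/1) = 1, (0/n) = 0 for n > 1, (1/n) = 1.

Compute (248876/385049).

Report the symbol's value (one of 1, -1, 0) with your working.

1

248876 = 2^2·62219; (2/385049) = +1 since 385049 mod 8 = 1, so (248876/385049) = (+1)^2·(62219/385049); sign now +1
reciprocity: (62219/385049) = +1·(385049/62219) since 62219 mod 4 = 3, 385049 mod 4 = 1; sign now +1
(385049/62219) = (11735/62219)   [reduce mod 62219]
reciprocity: (11735/62219) = -1·(62219/11735) since 11735 mod 4 = 3, 62219 mod 4 = 3; sign now -1
(62219/11735) = (3544/11735)   [reduce mod 11735]
3544 = 2^3·443; (2/11735) = +1 since 11735 mod 8 = 7, so (3544/11735) = (+1)^3·(443/11735); sign now -1
reciprocity: (443/11735) = -1·(11735/443) since 443 mod 4 = 3, 11735 mod 4 = 3; sign now +1
(11735/443) = (217/443)   [reduce mod 443]
reciprocity: (217/443) = +1·(443/217) since 217 mod 4 = 1, 443 mod 4 = 3; sign now +1
(443/217) = (9/217)   [reduce mod 217]
reciprocity: (9/217) = +1·(217/9) since 9 mod 4 = 1, 217 mod 4 = 1; sign now +1
(217/9) = (1/9)   [reduce mod 9]
(1/9) = 1; final value = sign = +1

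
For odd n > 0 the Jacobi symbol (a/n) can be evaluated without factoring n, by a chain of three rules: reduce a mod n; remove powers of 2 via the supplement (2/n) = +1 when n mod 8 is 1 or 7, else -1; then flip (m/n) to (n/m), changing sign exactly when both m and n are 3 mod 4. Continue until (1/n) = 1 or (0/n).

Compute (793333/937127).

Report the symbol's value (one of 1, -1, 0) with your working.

reciprocity: (793333/937127) = +1·(937127/793333) since 793333 mod 4 = 1, 937127 mod 4 = 3; sign now +1
(937127/793333) = (143794/793333)   [reduce mod 793333]
143794 = 2^1·71897; (2/793333) = -1 since 793333 mod 8 = 5, so (143794/793333) = (-1)^1·(71897/793333); sign now -1
reciprocity: (71897/793333) = +1·(793333/71897) since 71897 mod 4 = 1, 793333 mod 4 = 1; sign now -1
(793333/71897) = (2466/71897)   [reduce mod 71897]
2466 = 2^1·1233; (2/71897) = +1 since 71897 mod 8 = 1, so (2466/71897) = (+1)^1·(1233/71897); sign now -1
reciprocity: (1233/71897) = +1·(71897/1233) since 1233 mod 4 = 1, 71897 mod 4 = 1; sign now -1
(71897/1233) = (383/1233)   [reduce mod 1233]
reciprocity: (383/1233) = +1·(1233/383) since 383 mod 4 = 3, 1233 mod 4 = 1; sign now -1
(1233/383) = (84/383)   [reduce mod 383]
84 = 2^2·21; (2/383) = +1 since 383 mod 8 = 7, so (84/383) = (+1)^2·(21/383); sign now -1
reciprocity: (21/383) = +1·(383/21) since 21 mod 4 = 1, 383 mod 4 = 3; sign now -1
(383/21) = (5/21)   [reduce mod 21]
reciprocity: (5/21) = +1·(21/5) since 5 mod 4 = 1, 21 mod 4 = 1; sign now -1
(21/5) = (1/5)   [reduce mod 5]
(1/5) = 1; final value = sign = -1

-1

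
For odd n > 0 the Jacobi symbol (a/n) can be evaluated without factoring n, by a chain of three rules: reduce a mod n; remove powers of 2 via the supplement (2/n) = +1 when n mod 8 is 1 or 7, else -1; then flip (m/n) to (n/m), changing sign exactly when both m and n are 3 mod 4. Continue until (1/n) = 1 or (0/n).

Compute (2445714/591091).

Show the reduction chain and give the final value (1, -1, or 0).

(2445714/591091): 2445714 mod 591091 = 81350, so (2445714/591091) = (81350/591091)
factor out 2^1: 81350 = 2^1·40675; with 591091 mod 8 = 3, (2/591091) = -1; sign now -1; continue with (40675/591091)
flip (40675/591091) -> (591091/40675): both odd, 40675 mod 4 = 3, 591091 mod 4 = 3, so the flip contributes -1; sign now +1
(591091/40675): 591091 mod 40675 = 21641, so (591091/40675) = (21641/40675)
flip (21641/40675) -> (40675/21641): both odd, 21641 mod 4 = 1, 40675 mod 4 = 3, so the flip contributes +1; sign now +1
(40675/21641): 40675 mod 21641 = 19034, so (40675/21641) = (19034/21641)
factor out 2^1: 19034 = 2^1·9517; with 21641 mod 8 = 1, (2/21641) = +1; sign now +1; continue with (9517/21641)
flip (9517/21641) -> (21641/9517): both odd, 9517 mod 4 = 1, 21641 mod 4 = 1, so the flip contributes +1; sign now +1
(21641/9517): 21641 mod 9517 = 2607, so (21641/9517) = (2607/9517)
flip (2607/9517) -> (9517/2607): both odd, 2607 mod 4 = 3, 9517 mod 4 = 1, so the flip contributes +1; sign now +1
(9517/2607): 9517 mod 2607 = 1696, so (9517/2607) = (1696/2607)
factor out 2^5: 1696 = 2^5·53; with 2607 mod 8 = 7, (2/2607) = +1; sign now +1; continue with (53/2607)
flip (53/2607) -> (2607/53): both odd, 53 mod 4 = 1, 2607 mod 4 = 3, so the flip contributes +1; sign now +1
(2607/53): 2607 mod 53 = 10, so (2607/53) = (10/53)
factor out 2^1: 10 = 2^1·5; with 53 mod 8 = 5, (2/53) = -1; sign now -1; continue with (5/53)
flip (5/53) -> (53/5): both odd, 5 mod 4 = 1, 53 mod 4 = 1, so the flip contributes +1; sign now -1
(53/5): 53 mod 5 = 3, so (53/5) = (3/5)
flip (3/5) -> (5/3): both odd, 3 mod 4 = 3, 5 mod 4 = 1, so the flip contributes +1; sign now -1
(5/3): 5 mod 3 = 2, so (5/3) = (2/3)
factor out 2^1: 2 = 2^1·1; with 3 mod 8 = 3, (2/3) = -1; sign now +1; continue with (1/3)
reached (1/3) = 1, so the symbol is +1

1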